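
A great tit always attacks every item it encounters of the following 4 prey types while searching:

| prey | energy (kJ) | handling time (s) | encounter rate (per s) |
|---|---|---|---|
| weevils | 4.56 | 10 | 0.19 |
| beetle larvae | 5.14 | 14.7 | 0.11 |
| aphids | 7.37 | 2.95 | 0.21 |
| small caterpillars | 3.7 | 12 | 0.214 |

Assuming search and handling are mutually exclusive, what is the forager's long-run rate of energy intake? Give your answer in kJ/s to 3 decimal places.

0.489 kJ/s

Energy encountered per unit search time: 0.19×4.56 + 0.11×5.14 + 0.21×7.37 + 0.214×3.7 = 3.771 kJ/s.
Handling time per unit search time: 0.19×10 + 0.11×14.7 + 0.21×2.95 + 0.214×12 = 6.705.
Rate = 3.771/(1 + 6.705) = 0.4895 kJ/s.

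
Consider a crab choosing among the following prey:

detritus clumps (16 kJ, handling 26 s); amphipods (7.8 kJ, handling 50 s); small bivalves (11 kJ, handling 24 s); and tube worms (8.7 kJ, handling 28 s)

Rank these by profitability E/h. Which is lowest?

amphipods

Profitability E/h (kJ/s): detritus clumps = 16/26 = 0.615, amphipods = 7.8/50 = 0.156, small bivalves = 11/24 = 0.458, tube worms = 8.7/28 = 0.311.
Ranked: detritus clumps > small bivalves > tube worms > amphipods.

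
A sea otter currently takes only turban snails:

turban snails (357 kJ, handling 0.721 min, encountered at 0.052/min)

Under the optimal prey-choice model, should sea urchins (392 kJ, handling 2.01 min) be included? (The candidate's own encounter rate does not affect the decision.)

Yes

Current rate: (0.052×357)/(1 + 0.052×0.721) = 17.89 kJ/min.
Profitability of sea urchins: 392/2.01 = 195 kJ/min.
Since 195 > R, including sea urchins increases the long-run rate.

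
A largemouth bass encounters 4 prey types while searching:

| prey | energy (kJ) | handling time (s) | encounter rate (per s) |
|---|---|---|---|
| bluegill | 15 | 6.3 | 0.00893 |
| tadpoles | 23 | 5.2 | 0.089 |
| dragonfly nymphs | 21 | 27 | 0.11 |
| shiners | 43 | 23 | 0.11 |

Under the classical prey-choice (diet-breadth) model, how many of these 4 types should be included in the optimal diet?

3

E/h in descending order: tadpoles 4.42, bluegill 2.38, shiners 1.87, dragonfly nymphs 0.778 kJ/s. The optimal diet is the largest prefix of this list for which every included type satisfies E_i/h_i > R on the types above it.
Rate on top 1: 1.399. bluegill: 2.38 > 1.399 → include.
Rate on top 2: 1.436. shiners: 1.87 > 1.436 → include.
Rate on top 3: 1.707. dragonfly nymphs: 0.778 < 1.707 → exclude; stop.
Optimal diet: tadpoles, bluegill, shiners — 3 of 4 types.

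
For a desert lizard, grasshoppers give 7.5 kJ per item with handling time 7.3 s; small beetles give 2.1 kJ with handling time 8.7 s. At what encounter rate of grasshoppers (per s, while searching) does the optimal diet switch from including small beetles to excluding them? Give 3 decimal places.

0.042 per s

At the threshold, the rate on grasshoppers alone equals the profitability of small beetles: λ·7.5/(1 + λ·7.3) = 2.1/8.7 = 0.2414.
Rearranging, λ(7.5 − 0.2414×7.3) = 0.2414, so λ = 0.2414/5.738 = 0.04207 per s.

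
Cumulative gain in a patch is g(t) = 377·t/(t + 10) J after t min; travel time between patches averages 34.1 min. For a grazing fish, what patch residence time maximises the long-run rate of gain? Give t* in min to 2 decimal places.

Optimal t* satisfies g'(t*) = g(t*)/(T + t*).
g'(t) = 377·10/(t + 10)². Setting 377·10/(t+10)² = 377t/[(t+10)(34.1+t)] gives 10(34.1+t) = t(t+10), so t² = 10×34.1 = 341.
t* = √341 = 18.47 min.

18.47 min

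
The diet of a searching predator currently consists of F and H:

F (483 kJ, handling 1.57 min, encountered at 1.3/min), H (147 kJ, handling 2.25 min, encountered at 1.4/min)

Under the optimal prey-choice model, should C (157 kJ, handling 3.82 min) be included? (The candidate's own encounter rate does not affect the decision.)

Current rate: (1.3×483 + 1.4×147)/(1 + 1.3×1.57 + 1.4×2.25) = 134.7 kJ/min.
C: E/h = 157/3.82 = 41.1 kJ/min.
41.1 < 134.7, so adding C would lower the average — exclude it.

No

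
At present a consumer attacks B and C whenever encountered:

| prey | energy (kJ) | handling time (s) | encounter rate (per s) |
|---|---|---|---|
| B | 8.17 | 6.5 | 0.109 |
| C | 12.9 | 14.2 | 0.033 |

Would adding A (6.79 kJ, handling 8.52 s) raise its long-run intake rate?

On B and C alone, R = ΣλE/(1+Σλh) = 1.316/2.177 = 0.6046 kJ/s.
Profitability of A: 6.79/8.52 = 0.7969 kJ/s.
Since 0.7969 > R, including A increases the long-run rate.

Yes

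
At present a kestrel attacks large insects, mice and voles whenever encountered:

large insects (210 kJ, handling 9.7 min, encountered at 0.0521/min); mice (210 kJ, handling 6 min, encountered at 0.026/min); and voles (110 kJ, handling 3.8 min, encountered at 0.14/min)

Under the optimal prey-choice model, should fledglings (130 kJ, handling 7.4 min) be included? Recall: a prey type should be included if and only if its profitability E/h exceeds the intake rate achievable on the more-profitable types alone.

Yes

On large insects, mice and voles alone, R = ΣλE/(1+Σλh) = 31.8/2.193 = 14.5 kJ/min.
Profitability of fledglings: 130/7.4 = 17.57 kJ/min.
17.57 > 14.5, so adding fledglings raises the average — include it.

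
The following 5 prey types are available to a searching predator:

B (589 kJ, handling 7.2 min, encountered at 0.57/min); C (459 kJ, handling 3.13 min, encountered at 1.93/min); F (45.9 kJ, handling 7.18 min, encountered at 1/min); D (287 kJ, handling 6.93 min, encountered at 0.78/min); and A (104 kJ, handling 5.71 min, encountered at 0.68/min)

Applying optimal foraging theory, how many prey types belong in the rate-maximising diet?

1

Rank by E/h (kJ/min): C 147, B 81.8, D 41.4, A 18.2, F 6.39. Include each in turn until the next type's E/h falls below the running intake rate.
Rate on top 1: 125.8. B: 81.8 < 125.8 → exclude; stop.
Optimal diet: C — 1 of 5 types.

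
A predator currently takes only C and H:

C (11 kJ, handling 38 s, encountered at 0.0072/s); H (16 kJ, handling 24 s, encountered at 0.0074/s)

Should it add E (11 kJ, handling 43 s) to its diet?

Yes

Current rate: (0.0072×11 + 0.0074×16)/(1 + 0.0072×38 + 0.0074×24) = 0.1362 kJ/s.
E: E/h = 11/43 = 0.2558 kJ/s.
0.2558 > 0.1362, so adding E raises the average — include it.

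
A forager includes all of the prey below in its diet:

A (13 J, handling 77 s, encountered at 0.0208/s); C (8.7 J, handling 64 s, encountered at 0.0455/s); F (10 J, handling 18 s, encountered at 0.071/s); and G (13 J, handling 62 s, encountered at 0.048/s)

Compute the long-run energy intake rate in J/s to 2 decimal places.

R = Σλ_iE_i / (1 + Σλ_ih_i)
Numerator: 0.0208×13 + 0.0455×8.7 + 0.071×10 + 0.048×13 = 2
Denominator: 1 + 0.0208×77 + 0.0455×64 + 0.071×18 + 0.048×62 = 9.768
R = 2/9.768 = 0.2048 J/s

0.20 J/s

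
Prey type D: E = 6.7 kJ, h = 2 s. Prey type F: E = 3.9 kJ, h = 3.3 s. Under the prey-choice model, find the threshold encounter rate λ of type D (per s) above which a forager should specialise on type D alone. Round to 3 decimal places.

At the threshold, the rate on type D alone equals the profitability of type F: λ·6.7/(1 + λ·2) = 3.9/3.3 = 1.182.
Rearranging, λ(6.7 − 1.182×2) = 1.182, so λ = 1.182/4.336 = 0.2725 per s.

0.273 per s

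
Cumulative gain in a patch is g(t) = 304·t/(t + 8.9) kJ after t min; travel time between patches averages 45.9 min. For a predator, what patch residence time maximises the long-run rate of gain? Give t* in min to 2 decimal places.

20.21 min

By the marginal value theorem, leave when the instantaneous gain rate g'(t) equals the habitat-wide average g(t)/(T + t).
g'(t) = 304·8.9/(t + 8.9)². Setting 304·8.9/(t+8.9)² = 304t/[(t+8.9)(45.9+t)] gives 8.9(45.9+t) = t(t+8.9), so t² = 8.9×45.9 = 408.5.
t* = √408.5 = 20.21 min.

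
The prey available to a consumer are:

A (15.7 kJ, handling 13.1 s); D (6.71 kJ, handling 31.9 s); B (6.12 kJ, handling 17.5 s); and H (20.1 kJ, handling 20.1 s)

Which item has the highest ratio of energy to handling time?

In descending order of E/h:
A: 15.7/13.1 = 1.2 kJ/s
H: 20.1/20.1 = 1 kJ/s
B: 6.12/17.5 = 0.35 kJ/s
D: 6.71/31.9 = 0.21 kJ/s

A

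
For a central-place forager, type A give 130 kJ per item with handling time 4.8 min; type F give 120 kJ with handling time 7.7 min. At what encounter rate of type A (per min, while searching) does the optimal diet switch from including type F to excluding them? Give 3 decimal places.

0.282 per min

Drop type F once their profitability E₂/h₂ falls below the rate achievable on type A alone: E₂/h₂ = λE₁/(1 + λh₁).
Solve for λ: λE₁h₂ = E₂(1 + λh₁) → λ(E₁h₂ − E₂h₁) = E₂ → λ = E₂/(E₁h₂ − E₂h₁).
λ = 120/(130×7.7 − 120×4.8) = 120/425 = 0.2824 per min.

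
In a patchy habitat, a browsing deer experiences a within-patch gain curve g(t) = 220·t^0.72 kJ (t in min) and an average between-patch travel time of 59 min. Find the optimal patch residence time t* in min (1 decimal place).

151.7 min

Maximise g(t)/(T+t): set derivative to zero → g'(t)(T+t) = g(t).
g'(t) = 0.72·220·t^-0.28. Setting 0.72·220·t^-0.28 = 220·t^0.72/(59+t) gives 0.72(59+t) = t, so 0.28·t = 0.72×59.
t* = 0.72×59/0.28 = 151.7 min.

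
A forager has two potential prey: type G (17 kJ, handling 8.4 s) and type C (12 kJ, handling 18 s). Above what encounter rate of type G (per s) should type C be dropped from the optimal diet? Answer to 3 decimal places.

At the threshold, the rate on type G alone equals the profitability of type C: λ·17/(1 + λ·8.4) = 12/18 = 0.6667.
Rearranging, λ(17 − 0.6667×8.4) = 0.6667, so λ = 0.6667/11.4 = 0.05848 per s.

0.058 per s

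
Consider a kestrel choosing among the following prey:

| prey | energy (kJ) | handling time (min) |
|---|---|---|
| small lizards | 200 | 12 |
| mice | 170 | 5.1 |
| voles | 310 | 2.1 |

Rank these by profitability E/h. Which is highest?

Profitability E/h (kJ/min): small lizards = 200/12 = 16.7, mice = 170/5.1 = 33.3, voles = 310/2.1 = 148.
Ranked: voles > mice > small lizards.

voles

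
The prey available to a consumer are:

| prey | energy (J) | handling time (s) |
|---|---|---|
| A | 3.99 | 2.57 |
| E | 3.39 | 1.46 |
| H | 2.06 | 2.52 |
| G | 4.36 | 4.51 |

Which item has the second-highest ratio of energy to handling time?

A

Profitability E/h (J/s): A = 3.99/2.57 = 1.55, E = 3.39/1.46 = 2.32, H = 2.06/2.52 = 0.817, G = 4.36/4.51 = 0.967.
Ranked: E > A > G > H.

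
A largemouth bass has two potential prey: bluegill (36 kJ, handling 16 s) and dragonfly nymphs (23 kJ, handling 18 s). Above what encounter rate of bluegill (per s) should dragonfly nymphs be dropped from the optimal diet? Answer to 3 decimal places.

The zero-one rule: include dragonfly nymphs iff E₂/h₂ > λE₁/(1+λh₁). Equality gives the switch point.
λE₁h₂ = E₂ + λE₂h₁ ⇒ λ = E₂/(E₁h₂ − E₂h₁) = 23/(648 − 368) = 0.08214 per s.

0.082 per s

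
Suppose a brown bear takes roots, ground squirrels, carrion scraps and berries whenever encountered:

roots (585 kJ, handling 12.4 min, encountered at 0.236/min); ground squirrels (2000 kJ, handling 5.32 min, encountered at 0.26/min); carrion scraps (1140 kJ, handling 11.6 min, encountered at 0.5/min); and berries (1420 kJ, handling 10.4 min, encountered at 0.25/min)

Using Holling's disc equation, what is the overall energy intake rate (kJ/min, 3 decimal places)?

Energy encountered per unit search time: 0.236×585 + 0.26×2000 + 0.5×1140 + 0.25×1420 = 1583 kJ/min.
Handling time per unit search time: 0.236×12.4 + 0.26×5.32 + 0.5×11.6 + 0.25×10.4 = 12.71.
Rate = 1583/(1 + 12.71) = 115.5 kJ/min.

115.471 kJ/min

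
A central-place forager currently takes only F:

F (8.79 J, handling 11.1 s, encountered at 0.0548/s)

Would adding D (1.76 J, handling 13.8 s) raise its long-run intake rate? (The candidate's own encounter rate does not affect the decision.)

No

On F alone, R = ΣλE/(1+Σλh) = 0.4817/1.608 = 0.2995 J/s.
D: E/h = 1.76/13.8 = 0.1275 J/s.
0.1275 < 0.2995, so adding D would lower the average — exclude it.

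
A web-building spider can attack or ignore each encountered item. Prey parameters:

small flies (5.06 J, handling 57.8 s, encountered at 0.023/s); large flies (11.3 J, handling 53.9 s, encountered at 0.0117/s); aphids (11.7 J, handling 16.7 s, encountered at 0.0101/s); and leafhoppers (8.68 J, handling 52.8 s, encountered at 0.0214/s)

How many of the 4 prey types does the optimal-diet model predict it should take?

E/h in descending order: aphids 0.701, large flies 0.21, leafhoppers 0.164, small flies 0.0875 J/s. The optimal diet is the largest prefix of this list for which every included type satisfies E_i/h_i > R on the types above it.
Rate on top 1: 0.1011. large flies: 0.21 > 0.1011 → include.
Rate on top 2: 0.1392. leafhoppers: 0.164 > 0.1392 → include.
Rate on top 3: 0.1489. small flies: 0.0875 < 0.1489 → exclude; stop.
Optimal diet: aphids, large flies, leafhoppers — 3 of 4 types.

3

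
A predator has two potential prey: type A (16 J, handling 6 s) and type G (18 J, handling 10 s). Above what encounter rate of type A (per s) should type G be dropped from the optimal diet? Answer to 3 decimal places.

0.346 per s

The zero-one rule: include type G iff E₂/h₂ > λE₁/(1+λh₁). Equality gives the switch point.
λE₁h₂ = E₂ + λE₂h₁ ⇒ λ = E₂/(E₁h₂ − E₂h₁) = 18/(160 − 108) = 0.3462 per s.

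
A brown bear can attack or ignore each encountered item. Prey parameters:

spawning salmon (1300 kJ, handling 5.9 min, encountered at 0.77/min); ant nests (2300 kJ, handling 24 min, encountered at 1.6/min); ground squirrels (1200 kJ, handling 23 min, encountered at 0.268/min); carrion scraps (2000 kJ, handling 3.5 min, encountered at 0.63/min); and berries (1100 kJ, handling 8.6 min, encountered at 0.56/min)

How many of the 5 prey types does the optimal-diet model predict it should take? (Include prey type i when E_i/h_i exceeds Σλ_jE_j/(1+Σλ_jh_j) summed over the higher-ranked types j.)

1

Rank by E/h (kJ/min): carrion scraps 571, spawning salmon 220, berries 128, ant nests 95.8, ground squirrels 52.2. Include each in turn until the next type's E/h falls below the running intake rate.
Rate on top 1: 393.1. spawning salmon: 220 < 393.1 → exclude; stop.
Optimal diet: carrion scraps — 1 of 5 types.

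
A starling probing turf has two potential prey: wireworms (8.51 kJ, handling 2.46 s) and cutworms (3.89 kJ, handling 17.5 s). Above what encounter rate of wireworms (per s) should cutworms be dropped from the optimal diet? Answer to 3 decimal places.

0.028 per s

Drop cutworms once their profitability E₂/h₂ falls below the rate achievable on wireworms alone: E₂/h₂ = λE₁/(1 + λh₁).
Solve for λ: λE₁h₂ = E₂(1 + λh₁) → λ(E₁h₂ − E₂h₁) = E₂ → λ = E₂/(E₁h₂ − E₂h₁).
λ = 3.89/(8.51×17.5 − 3.89×2.46) = 3.89/139.4 = 0.02791 per s.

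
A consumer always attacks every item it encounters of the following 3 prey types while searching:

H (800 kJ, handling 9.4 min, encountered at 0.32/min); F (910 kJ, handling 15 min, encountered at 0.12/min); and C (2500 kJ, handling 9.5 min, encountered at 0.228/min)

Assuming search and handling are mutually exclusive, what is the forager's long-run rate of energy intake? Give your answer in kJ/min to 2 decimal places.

Energy encountered per unit search time: 0.32×800 + 0.12×910 + 0.228×2500 = 935.2 kJ/min.
Handling time per unit search time: 0.32×9.4 + 0.12×15 + 0.228×9.5 = 6.974.
Rate = 935.2/(1 + 6.974) = 117.3 kJ/min.

117.28 kJ/min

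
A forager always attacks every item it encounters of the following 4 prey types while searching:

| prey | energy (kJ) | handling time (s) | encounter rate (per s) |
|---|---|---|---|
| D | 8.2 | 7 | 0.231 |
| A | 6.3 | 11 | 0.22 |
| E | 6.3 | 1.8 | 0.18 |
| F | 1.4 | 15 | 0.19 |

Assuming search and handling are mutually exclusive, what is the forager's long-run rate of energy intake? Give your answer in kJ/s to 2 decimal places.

0.57 kJ/s

R = (0.231×8.2 + 0.22×6.3 + 0.18×6.3 + 0.19×1.4) / (1 + 0.231×7 + 0.22×11 + 0.18×1.8 + 0.19×15) = 4.68/8.211 = 0.57 kJ/s.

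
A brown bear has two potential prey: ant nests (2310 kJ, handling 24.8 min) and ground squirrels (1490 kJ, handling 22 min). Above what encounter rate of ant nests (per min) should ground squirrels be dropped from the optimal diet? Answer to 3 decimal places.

0.107 per min

The zero-one rule: include ground squirrels iff E₂/h₂ > λE₁/(1+λh₁). Equality gives the switch point.
λE₁h₂ = E₂ + λE₂h₁ ⇒ λ = E₂/(E₁h₂ − E₂h₁) = 1490/(5.082e+04 − 3.695e+04) = 0.1074 per min.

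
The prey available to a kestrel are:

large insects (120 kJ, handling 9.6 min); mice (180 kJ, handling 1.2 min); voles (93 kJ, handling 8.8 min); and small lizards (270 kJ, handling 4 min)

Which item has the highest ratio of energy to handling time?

mice

Profitability E/h (kJ/min): large insects = 120/9.6 = 12.5, mice = 180/1.2 = 150, voles = 93/8.8 = 10.6, small lizards = 270/4 = 67.5.
Ranked: mice > small lizards > large insects > voles.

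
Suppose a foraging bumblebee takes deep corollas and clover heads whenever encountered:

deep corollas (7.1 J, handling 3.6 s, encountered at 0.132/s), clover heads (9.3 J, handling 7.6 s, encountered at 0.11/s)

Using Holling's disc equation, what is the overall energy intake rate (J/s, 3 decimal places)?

0.848 J/s

Energy encountered per unit search time: 0.132×7.1 + 0.11×9.3 = 1.96 J/s.
Handling time per unit search time: 0.132×3.6 + 0.11×7.6 = 1.311.
Rate = 1.96/(1 + 1.311) = 0.8481 J/s.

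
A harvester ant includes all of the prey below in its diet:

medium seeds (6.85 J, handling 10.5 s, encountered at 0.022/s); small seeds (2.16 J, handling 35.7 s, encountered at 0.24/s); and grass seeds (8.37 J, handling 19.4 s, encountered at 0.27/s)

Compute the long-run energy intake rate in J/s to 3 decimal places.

0.195 J/s

R = Σλ_iE_i / (1 + Σλ_ih_i)
Numerator: 0.022×6.85 + 0.24×2.16 + 0.27×8.37 = 2.929
Denominator: 1 + 0.022×10.5 + 0.24×35.7 + 0.27×19.4 = 15.04
R = 2.929/15.04 = 0.1948 J/s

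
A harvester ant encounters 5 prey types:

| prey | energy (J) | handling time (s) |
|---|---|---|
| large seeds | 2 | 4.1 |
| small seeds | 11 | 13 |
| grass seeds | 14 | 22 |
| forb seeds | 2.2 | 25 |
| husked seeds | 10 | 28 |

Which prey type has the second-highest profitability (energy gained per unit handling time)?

grass seeds

In descending order of E/h:
small seeds: 11/13 = 0.846 J/s
grass seeds: 14/22 = 0.636 J/s
large seeds: 2/4.1 = 0.488 J/s
husked seeds: 10/28 = 0.357 J/s
forb seeds: 2.2/25 = 0.088 J/s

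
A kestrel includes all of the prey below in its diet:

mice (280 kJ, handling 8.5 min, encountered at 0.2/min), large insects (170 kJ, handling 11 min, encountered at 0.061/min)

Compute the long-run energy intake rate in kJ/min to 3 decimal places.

Energy encountered per unit search time: 0.2×280 + 0.061×170 = 66.37 kJ/min.
Handling time per unit search time: 0.2×8.5 + 0.061×11 = 2.371.
Rate = 66.37/(1 + 2.371) = 19.69 kJ/min.

19.689 kJ/min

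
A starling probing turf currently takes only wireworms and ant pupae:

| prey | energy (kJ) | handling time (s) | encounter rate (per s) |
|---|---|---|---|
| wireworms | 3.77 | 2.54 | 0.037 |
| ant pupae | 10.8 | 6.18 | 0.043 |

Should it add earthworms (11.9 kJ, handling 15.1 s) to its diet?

Yes

Intake rate on the current diet: R = (0.037×3.77 + 0.043×10.8) / (1 + 0.037×2.54 + 0.043×6.18) = 0.6039/1.36 = 0.4441 kJ/s.
earthworms: E/h = 11.9/15.1 = 0.7881 kJ/s.
Since 0.7881 > R, including earthworms increases the long-run rate.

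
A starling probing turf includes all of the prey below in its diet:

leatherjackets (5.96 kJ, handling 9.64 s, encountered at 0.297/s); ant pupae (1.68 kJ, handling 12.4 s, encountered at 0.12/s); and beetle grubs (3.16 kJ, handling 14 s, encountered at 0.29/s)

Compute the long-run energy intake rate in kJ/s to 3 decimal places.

R = (0.297×5.96 + 0.12×1.68 + 0.29×3.16) / (1 + 0.297×9.64 + 0.12×12.4 + 0.29×14) = 2.888/9.411 = 0.3069 kJ/s.

0.307 kJ/s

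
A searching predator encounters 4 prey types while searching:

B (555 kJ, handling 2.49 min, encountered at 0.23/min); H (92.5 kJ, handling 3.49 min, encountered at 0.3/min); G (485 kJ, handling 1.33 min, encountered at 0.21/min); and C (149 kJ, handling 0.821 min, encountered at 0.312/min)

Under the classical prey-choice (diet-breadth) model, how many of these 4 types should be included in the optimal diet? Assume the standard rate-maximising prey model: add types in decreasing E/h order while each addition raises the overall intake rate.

Profitabilities (E/h, kJ/min): G 365, B 223, C 181, H 26.5. Add prey in this order while the next type's profitability exceeds the intake rate on those already taken.
Rate on top 1: 79.61. B: 223 > 79.61 → include.
Rate on top 2: 123.9. C: 181 > 123.9 → include.
Rate on top 3: 130.9. H: 26.5 < 130.9 → exclude; stop.
Optimal diet: G, B, C — 3 of 4 types.

3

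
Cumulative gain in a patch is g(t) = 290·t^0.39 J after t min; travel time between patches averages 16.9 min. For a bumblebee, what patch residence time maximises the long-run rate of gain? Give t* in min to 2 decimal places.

Optimal t* satisfies g'(t*) = g(t*)/(T + t*).
g'(t) = 0.39·290·t^-0.61. Setting 0.39·290·t^-0.61 = 290·t^0.39/(16.9+t) gives 0.39(16.9+t) = t, so 0.61·t = 0.39×16.9.
t* = 0.39×16.9/0.61 = 10.8 min.

10.80 min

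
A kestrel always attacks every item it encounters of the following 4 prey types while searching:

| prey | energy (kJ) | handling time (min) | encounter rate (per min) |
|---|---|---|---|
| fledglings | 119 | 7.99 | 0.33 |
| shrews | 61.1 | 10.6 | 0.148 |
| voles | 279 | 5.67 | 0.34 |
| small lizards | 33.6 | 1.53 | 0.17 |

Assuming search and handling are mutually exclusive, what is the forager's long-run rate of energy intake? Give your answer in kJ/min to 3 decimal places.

Energy encountered per unit search time: 0.33×119 + 0.148×61.1 + 0.34×279 + 0.17×33.6 = 148.9 kJ/min.
Handling time per unit search time: 0.33×7.99 + 0.148×10.6 + 0.34×5.67 + 0.17×1.53 = 6.393.
Rate = 148.9/(1 + 6.393) = 20.14 kJ/min.

20.138 kJ/min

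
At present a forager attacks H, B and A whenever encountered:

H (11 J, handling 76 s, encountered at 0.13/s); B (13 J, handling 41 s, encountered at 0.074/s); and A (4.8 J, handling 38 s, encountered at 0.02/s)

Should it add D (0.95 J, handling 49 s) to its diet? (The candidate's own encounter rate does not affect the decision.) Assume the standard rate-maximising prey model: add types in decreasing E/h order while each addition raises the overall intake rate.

On H, B and A alone, R = ΣλE/(1+Σλh) = 2.488/14.67 = 0.1696 J/s.
Profitability of D: 0.95/49 = 0.01939 J/s.
Since 0.01939 < R, time spent handling D is better spent searching.

No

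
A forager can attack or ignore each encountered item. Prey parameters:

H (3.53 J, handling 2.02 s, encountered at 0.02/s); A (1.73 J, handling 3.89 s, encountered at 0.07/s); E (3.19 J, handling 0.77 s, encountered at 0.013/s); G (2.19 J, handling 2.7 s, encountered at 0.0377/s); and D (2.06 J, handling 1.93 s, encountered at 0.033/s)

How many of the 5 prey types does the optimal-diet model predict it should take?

E/h in descending order: E 4.14, H 1.75, D 1.07, G 0.811, A 0.445 J/s. The optimal diet is the largest prefix of this list for which every included type satisfies E_i/h_i > R on the types above it.
Rate on top 1: 0.04106. H: 1.75 > 0.04106 → include.
Rate on top 2: 0.1067. D: 1.07 > 0.1067 → include.
Rate on top 3: 0.1616. G: 0.811 > 0.1616 → include.
Rate on top 4: 0.216. A: 0.445 > 0.216 → include.
Optimal diet: E, H, D, G, A — 5 of 5 types.

5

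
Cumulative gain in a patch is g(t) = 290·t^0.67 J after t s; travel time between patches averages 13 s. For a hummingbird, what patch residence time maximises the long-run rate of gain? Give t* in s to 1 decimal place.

Maximise g(t)/(T+t): set derivative to zero → g'(t)(T+t) = g(t).
g'(t) = 0.67·290·t^-0.33. Setting 0.67·290·t^-0.33 = 290·t^0.67/(13+t) gives 0.67(13+t) = t, so 0.33·t = 0.67×13.
t* = 0.67×13/0.33 = 26.39 s.

26.4 s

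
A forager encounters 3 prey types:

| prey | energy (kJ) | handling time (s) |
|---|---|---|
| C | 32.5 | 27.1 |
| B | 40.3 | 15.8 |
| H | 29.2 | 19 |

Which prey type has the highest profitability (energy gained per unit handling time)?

B

Profitability E/h (kJ/s): C = 32.5/27.1 = 1.2, B = 40.3/15.8 = 2.55, H = 29.2/19 = 1.54.
Ranked: B > H > C.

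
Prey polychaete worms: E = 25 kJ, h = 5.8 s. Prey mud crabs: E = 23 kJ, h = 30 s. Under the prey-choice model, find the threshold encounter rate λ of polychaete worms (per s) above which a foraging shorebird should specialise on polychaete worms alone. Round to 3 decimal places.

The zero-one rule: include mud crabs iff E₂/h₂ > λE₁/(1+λh₁). Equality gives the switch point.
λE₁h₂ = E₂ + λE₂h₁ ⇒ λ = E₂/(E₁h₂ − E₂h₁) = 23/(750 − 133.4) = 0.0373 per s.

0.037 per s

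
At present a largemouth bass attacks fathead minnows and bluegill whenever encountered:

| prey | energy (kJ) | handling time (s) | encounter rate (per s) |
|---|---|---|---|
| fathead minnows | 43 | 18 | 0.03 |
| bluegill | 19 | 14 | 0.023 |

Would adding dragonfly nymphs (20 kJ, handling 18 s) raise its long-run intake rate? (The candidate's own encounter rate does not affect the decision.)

On fathead minnows and bluegill alone, R = ΣλE/(1+Σλh) = 1.727/1.862 = 0.9275 kJ/s.
dragonfly nymphs: E/h = 20/18 = 1.111 kJ/s.
1.111 > 0.9275, so adding dragonfly nymphs raises the average — include it.

Yes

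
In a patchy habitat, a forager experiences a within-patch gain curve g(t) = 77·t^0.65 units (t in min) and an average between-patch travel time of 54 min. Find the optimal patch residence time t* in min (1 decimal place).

100.3 min

Maximise g(t)/(T+t): set derivative to zero → g'(t)(T+t) = g(t).
g'(t) = 0.65·77·t^-0.35. Setting 0.65·77·t^-0.35 = 77·t^0.65/(54+t) gives 0.65(54+t) = t, so 0.35·t = 0.65×54.
t* = 0.65×54/0.35 = 100.3 min.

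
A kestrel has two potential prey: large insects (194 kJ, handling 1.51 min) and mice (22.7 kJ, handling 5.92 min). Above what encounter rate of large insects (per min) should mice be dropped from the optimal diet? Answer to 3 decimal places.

Drop mice once their profitability E₂/h₂ falls below the rate achievable on large insects alone: E₂/h₂ = λE₁/(1 + λh₁).
Solve for λ: λE₁h₂ = E₂(1 + λh₁) → λ(E₁h₂ − E₂h₁) = E₂ → λ = E₂/(E₁h₂ − E₂h₁).
λ = 22.7/(194×5.92 − 22.7×1.51) = 22.7/1114 = 0.02037 per min.

0.020 per min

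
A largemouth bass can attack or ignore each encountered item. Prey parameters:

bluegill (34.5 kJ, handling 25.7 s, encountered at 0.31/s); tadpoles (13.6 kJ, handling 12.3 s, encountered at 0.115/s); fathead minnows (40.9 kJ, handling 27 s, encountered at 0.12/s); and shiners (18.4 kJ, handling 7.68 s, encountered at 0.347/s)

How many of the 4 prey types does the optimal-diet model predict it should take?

Rank by E/h (kJ/s): shiners 2.4, fathead minnows 1.51, bluegill 1.34, tadpoles 1.11. Include each in turn until the next type's E/h falls below the running intake rate.
Rate on top 1: 1.742. fathead minnows: 1.51 < 1.742 → exclude; stop.
Optimal diet: shiners — 1 of 4 types.

1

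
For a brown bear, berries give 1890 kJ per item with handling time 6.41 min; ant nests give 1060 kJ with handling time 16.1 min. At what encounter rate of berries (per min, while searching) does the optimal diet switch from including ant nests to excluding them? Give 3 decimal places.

The zero-one rule: include ant nests iff E₂/h₂ > λE₁/(1+λh₁). Equality gives the switch point.
λE₁h₂ = E₂ + λE₂h₁ ⇒ λ = E₂/(E₁h₂ − E₂h₁) = 1060/(3.043e+04 − 6795) = 0.04485 per min.

0.045 per min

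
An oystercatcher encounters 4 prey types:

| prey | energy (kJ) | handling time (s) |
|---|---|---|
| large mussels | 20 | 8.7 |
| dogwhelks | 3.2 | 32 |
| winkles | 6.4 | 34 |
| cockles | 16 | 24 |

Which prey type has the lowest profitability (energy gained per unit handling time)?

dogwhelks

Profitability E/h (kJ/s): large mussels = 20/8.7 = 2.3, dogwhelks = 3.2/32 = 0.1, winkles = 6.4/34 = 0.188, cockles = 16/24 = 0.667.
Ranked: large mussels > cockles > winkles > dogwhelks.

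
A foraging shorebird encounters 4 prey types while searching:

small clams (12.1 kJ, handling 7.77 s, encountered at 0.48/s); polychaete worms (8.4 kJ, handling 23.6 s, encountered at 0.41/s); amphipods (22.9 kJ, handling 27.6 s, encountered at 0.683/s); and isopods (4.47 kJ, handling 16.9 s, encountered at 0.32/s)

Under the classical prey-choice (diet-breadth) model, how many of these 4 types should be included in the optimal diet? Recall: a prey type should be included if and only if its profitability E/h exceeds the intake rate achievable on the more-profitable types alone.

E/h in descending order: small clams 1.56, amphipods 0.83, polychaete worms 0.356, isopods 0.264 kJ/s. The optimal diet is the largest prefix of this list for which every included type satisfies E_i/h_i > R on the types above it.
Rate on top 1: 1.228. amphipods: 0.83 < 1.228 → exclude; stop.
Optimal diet: small clams — 1 of 4 types.

1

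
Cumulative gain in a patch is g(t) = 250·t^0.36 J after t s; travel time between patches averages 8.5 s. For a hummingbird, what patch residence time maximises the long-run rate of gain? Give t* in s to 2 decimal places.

4.78 s

Optimal t* satisfies g'(t*) = g(t*)/(T + t*).
g'(t) = 0.36·250·t^-0.64. Setting 0.36·250·t^-0.64 = 250·t^0.36/(8.5+t) gives 0.36(8.5+t) = t, so 0.64·t = 0.36×8.5.
t* = 0.36×8.5/0.64 = 4.781 s.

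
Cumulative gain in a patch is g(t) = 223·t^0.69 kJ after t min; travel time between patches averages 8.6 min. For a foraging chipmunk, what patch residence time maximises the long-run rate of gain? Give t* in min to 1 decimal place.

Optimal t* satisfies g'(t*) = g(t*)/(T + t*).
g'(t) = 0.69·223·t^-0.31. Setting 0.69·223·t^-0.31 = 223·t^0.69/(8.6+t) gives 0.69(8.6+t) = t, so 0.31·t = 0.69×8.6.
t* = 0.69×8.6/0.31 = 19.14 min.

19.1 min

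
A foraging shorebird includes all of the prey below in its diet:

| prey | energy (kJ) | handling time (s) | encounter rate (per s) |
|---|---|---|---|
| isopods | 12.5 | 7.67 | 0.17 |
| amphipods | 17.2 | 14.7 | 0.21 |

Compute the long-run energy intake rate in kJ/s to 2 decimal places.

R = Σλ_iE_i / (1 + Σλ_ih_i)
Numerator: 0.17×12.5 + 0.21×17.2 = 5.737
Denominator: 1 + 0.17×7.67 + 0.21×14.7 = 5.391
R = 5.737/5.391 = 1.064 kJ/s

1.06 kJ/s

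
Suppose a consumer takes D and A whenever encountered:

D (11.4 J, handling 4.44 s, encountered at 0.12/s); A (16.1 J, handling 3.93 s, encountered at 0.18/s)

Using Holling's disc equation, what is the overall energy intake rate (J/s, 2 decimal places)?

1.90 J/s

R = (0.12×11.4 + 0.18×16.1) / (1 + 0.12×4.44 + 0.18×3.93) = 4.266/2.24 = 1.904 J/s.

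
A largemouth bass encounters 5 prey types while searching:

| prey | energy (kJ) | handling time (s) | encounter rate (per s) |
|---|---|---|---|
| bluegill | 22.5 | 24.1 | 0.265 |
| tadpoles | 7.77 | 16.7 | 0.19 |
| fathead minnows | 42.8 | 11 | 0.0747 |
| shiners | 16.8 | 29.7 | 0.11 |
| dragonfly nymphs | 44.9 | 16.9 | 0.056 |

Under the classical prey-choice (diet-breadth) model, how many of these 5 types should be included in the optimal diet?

E/h in descending order: fathead minnows 3.89, dragonfly nymphs 2.66, bluegill 0.934, shiners 0.566, tadpoles 0.465 kJ/s. The optimal diet is the largest prefix of this list for which every included type satisfies E_i/h_i > R on the types above it.
Rate on top 1: 1.755. dragonfly nymphs: 2.66 > 1.755 → include.
Rate on top 2: 2.063. bluegill: 0.934 < 2.063 → exclude; stop.
Optimal diet: fathead minnows, dragonfly nymphs — 2 of 5 types.

2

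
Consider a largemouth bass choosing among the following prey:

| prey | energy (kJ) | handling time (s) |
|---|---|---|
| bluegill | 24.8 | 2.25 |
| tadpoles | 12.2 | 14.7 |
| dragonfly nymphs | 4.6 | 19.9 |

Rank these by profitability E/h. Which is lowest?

In descending order of E/h:
bluegill: 24.8/2.25 = 11 kJ/s
tadpoles: 12.2/14.7 = 0.83 kJ/s
dragonfly nymphs: 4.6/19.9 = 0.231 kJ/s

dragonfly nymphs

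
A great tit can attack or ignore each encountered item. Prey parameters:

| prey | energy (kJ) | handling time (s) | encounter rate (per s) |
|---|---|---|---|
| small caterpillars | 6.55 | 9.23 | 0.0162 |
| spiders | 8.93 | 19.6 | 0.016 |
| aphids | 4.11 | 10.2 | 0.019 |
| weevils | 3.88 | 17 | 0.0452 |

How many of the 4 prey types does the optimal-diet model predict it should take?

Profitabilities (E/h, kJ/s): small caterpillars 0.71, spiders 0.456, aphids 0.403, weevils 0.228. Add prey in this order while the next type's profitability exceeds the intake rate on those already taken.
Rate on top 1: 0.09231. spiders: 0.456 > 0.09231 → include.
Rate on top 2: 0.1702. aphids: 0.403 > 0.1702 → include.
Rate on top 3: 0.1974. weevils: 0.228 > 0.1974 → include.
Optimal diet: small caterpillars, spiders, aphids, weevils — 4 of 4 types.

4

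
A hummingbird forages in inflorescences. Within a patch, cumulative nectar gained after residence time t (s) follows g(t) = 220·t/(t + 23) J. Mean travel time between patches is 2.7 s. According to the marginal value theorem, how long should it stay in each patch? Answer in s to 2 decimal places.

Maximise g(t)/(T+t): set derivative to zero → g'(t)(T+t) = g(t).
g'(t) = 220·23/(t + 23)². Setting 220·23/(t+23)² = 220t/[(t+23)(2.7+t)] gives 23(2.7+t) = t(t+23), so t² = 23×2.7 = 62.1.
t* = √62.1 = 7.88 s.

7.88 s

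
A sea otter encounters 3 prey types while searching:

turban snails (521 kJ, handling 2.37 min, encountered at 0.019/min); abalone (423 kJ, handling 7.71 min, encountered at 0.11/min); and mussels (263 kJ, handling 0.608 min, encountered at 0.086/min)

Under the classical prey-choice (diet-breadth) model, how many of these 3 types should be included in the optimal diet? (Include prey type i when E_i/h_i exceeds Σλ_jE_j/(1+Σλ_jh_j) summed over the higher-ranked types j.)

Profitabilities (E/h, kJ/min): mussels 433, turban snails 220, abalone 54.9. Add prey in this order while the next type's profitability exceeds the intake rate on those already taken.
Rate on top 1: 21.49. turban snails: 220 > 21.49 → include.
Rate on top 2: 29.63. abalone: 54.9 > 29.63 → include.
Optimal diet: mussels, turban snails, abalone — 3 of 3 types.

3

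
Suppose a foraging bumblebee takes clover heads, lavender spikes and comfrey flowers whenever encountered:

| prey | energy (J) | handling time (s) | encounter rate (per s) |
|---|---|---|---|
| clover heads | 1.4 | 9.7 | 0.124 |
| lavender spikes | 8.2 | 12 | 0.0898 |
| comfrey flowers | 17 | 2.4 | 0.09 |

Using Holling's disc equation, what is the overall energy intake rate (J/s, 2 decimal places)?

R = (0.124×1.4 + 0.0898×8.2 + 0.09×17) / (1 + 0.124×9.7 + 0.0898×12 + 0.09×2.4) = 2.44/3.496 = 0.6978 J/s.

0.70 J/s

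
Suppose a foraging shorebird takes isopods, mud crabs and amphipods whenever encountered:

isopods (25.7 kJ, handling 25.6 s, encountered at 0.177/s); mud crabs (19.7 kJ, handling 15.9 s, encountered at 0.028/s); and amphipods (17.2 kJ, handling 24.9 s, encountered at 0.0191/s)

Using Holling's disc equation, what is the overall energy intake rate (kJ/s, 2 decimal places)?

0.84 kJ/s

Energy encountered per unit search time: 0.177×25.7 + 0.028×19.7 + 0.0191×17.2 = 5.429 kJ/s.
Handling time per unit search time: 0.177×25.6 + 0.028×15.9 + 0.0191×24.9 = 5.452.
Rate = 5.429/(1 + 5.452) = 0.8414 kJ/s.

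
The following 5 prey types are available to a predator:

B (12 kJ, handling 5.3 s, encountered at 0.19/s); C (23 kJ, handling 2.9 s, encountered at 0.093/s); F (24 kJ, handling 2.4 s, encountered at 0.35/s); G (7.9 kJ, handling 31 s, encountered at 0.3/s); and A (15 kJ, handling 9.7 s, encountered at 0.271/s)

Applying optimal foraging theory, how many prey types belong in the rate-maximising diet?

2

E/h in descending order: F 10, C 7.93, B 2.26, A 1.55, G 0.255 kJ/s. The optimal diet is the largest prefix of this list for which every included type satisfies E_i/h_i > R on the types above it.
Rate on top 1: 4.565. C: 7.93 > 4.565 → include.
Rate on top 2: 4.995. B: 2.26 < 4.995 → exclude; stop.
Optimal diet: F, C — 2 of 5 types.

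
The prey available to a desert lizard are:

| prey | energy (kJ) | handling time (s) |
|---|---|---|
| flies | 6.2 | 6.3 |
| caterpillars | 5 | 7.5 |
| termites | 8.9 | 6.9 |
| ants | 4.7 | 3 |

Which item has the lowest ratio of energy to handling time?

caterpillars

Profitability E/h (kJ/s): flies = 6.2/6.3 = 0.984, caterpillars = 5/7.5 = 0.667, termites = 8.9/6.9 = 1.29, ants = 4.7/3 = 1.57.
Ranked: ants > termites > flies > caterpillars.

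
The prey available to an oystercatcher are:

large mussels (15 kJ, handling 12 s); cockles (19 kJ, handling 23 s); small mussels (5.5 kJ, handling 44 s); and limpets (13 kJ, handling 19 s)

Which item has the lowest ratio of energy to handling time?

small mussels

Profitability E/h (kJ/s): large mussels = 15/12 = 1.25, cockles = 19/23 = 0.826, small mussels = 5.5/44 = 0.125, limpets = 13/19 = 0.684.
Ranked: large mussels > cockles > limpets > small mussels.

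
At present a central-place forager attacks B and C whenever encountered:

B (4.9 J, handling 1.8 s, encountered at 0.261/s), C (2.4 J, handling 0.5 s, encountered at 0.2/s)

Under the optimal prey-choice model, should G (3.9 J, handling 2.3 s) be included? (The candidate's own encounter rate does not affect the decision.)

On B and C alone, R = ΣλE/(1+Σλh) = 1.759/1.57 = 1.12 J/s.
G: E/h = 3.9/2.3 = 1.696 J/s.
1.696 > 1.12, so adding G raises the average — include it.

Yes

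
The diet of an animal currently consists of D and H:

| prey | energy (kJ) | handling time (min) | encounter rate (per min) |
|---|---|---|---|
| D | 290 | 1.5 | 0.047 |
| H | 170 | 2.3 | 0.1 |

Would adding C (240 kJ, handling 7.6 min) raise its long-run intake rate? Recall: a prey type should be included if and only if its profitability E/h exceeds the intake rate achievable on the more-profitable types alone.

Yes

Intake rate on the current diet: R = (0.047×290 + 0.1×170) / (1 + 0.047×1.5 + 0.1×2.3) = 30.63/1.3 = 23.55 kJ/min.
Profitability of C: 240/7.6 = 31.58 kJ/min.
31.58 > 23.55, so adding C raises the average — include it.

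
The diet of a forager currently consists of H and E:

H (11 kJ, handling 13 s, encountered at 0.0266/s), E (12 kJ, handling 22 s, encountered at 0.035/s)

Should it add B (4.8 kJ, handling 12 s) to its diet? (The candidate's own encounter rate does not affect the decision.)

Intake rate on the current diet: R = (0.0266×11 + 0.035×12) / (1 + 0.0266×13 + 0.035×22) = 0.7126/2.116 = 0.3368 kJ/s.
B: E/h = 4.8/12 = 0.4 kJ/s.
Since 0.4 > R, including B increases the long-run rate.

Yes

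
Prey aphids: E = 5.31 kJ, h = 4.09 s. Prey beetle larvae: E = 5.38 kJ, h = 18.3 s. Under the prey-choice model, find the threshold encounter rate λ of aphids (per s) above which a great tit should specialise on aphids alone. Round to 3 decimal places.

0.072 per s

At the threshold, the rate on aphids alone equals the profitability of beetle larvae: λ·5.31/(1 + λ·4.09) = 5.38/18.3 = 0.294.
Rearranging, λ(5.31 − 0.294×4.09) = 0.294, so λ = 0.294/4.108 = 0.07157 per s.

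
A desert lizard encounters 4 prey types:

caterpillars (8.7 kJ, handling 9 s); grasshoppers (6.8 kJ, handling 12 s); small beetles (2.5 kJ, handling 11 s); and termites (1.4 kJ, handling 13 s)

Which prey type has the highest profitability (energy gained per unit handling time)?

caterpillars

In descending order of E/h:
caterpillars: 8.7/9 = 0.967 kJ/s
grasshoppers: 6.8/12 = 0.567 kJ/s
small beetles: 2.5/11 = 0.227 kJ/s
termites: 1.4/13 = 0.108 kJ/s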